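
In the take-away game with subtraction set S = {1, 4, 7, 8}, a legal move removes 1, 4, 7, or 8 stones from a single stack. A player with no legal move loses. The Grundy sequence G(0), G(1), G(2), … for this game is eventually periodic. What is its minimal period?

25

G(0) = 0
G(1) = mex{0} = 1
G(2) = mex{1} = 0
G(3) = mex{0} = 1
G(4) = mex{1,0} = 2
G(5) = mex{2,1} = 0
G(6) = mex{0,0} = 1
G(7) = mex{1,1,0} = 2
G(8) = mex{2,2,1,0} = 3
G(9) = mex{3,0,0,1} = 2
G(10) = mex{2,1,1,0} = 3
G(11) = mex{3,2,2,1} = 0
G(12) = mex{0,3,0,2} = 1
G(13) = mex{1,2,1,0} = 3
G(14) = mex{3,3,2,1} = 0
G(15) = mex{0,0,3,2} = 1
G(16) = mex{1,1,2,3} = 0
G(17) = mex{0,3,3,2} = 1
G(18) = mex{1,0,0,3} = 2
G(19) = mex{2,1,1,0} = 3
G(20) = mex{3,0,3,1} = 2
G(21) = mex{2,1,0,3} = 4
G(22) = mex{4,2,1,0} = 3
G(23) = mex{3,3,0,1} = 2
G(24) = mex{2,2,1,0} = 3
G(25) = mex{3,4,2,1} = 0
G(26) = mex{0,3,3,2} = 1
G(27) = mex{1,2,2,3} = 0
G(28) = mex{0,3,4,2} = 1
G(29) = mex{1,0,3,4} = 2
G(30) = mex{2,1,2,3} = 0
G(31) = mex{0,0,3,2} = 1
G(32) = mex{1,1,0,3} = 2
G(33) = mex{2,2,1,0} = 3
G(34) = mex{3,0,0,1} = 2
G(35) = mex{2,1,1,0} = 3
G(36) = mex{3,2,2,1} = 0
G(37) = mex{0,3,0,2} = 1
G(38) = mex{1,2,1,0} = 3
G(39) = mex{3,3,2,1} = 0
G(40) = mex{0,0,3,2} = 1
G(41) = mex{1,1,2,3} = 0
G(42) = mex{0,3,3,2} = 1
G(43) = mex{1,0,0,3} = 2
G(44) = mex{2,1,1,0} = 3
G(45) = mex{3,0,3,1} = 2
G(46) = mex{2,1,0,3} = 4
G(47) = mex{4,2,1,0} = 3
G(48) = mex{3,3,0,1} = 2
G(49) = mex{2,2,1,0} = 3
G(50) = mex{3,4,2,1} = 0
G(51) = mex{0,3,3,2} = 1
G(n+25) = G(n) holds for n = 0,…,7 (a full window of length max(S) = 8), so the sequence is purely periodic with period 25.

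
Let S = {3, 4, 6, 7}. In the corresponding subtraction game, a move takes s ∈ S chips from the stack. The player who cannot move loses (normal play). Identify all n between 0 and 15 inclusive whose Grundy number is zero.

0, 1, 2, 10, 11, 12

n :  0  1  2  3  4  5  6  7  8  9 10 11 12 13 14 15
G :  0  0  0  1  1  1  2  2  2  3  0  0  0  1  1  1
P-positions are exactly the n with G(n) = 0.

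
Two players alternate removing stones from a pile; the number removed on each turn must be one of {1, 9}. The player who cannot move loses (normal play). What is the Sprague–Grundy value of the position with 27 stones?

G(0) = 0
G(1) = mex{0} = 1
G(2) = mex{1} = 0
G(3) = mex{0} = 1
G(4) = mex{1} = 0
G(5) = mex{0} = 1
G(6) = mex{1} = 0
G(7) = mex{0} = 1
G(8) = mex{1} = 0
G(9) = mex{0,0} = 1
G(10) = mex{1,1} = 0
G(11) = mex{0,0} = 1
G(12) = mex{1,1} = 0
G(13) = mex{0,0} = 1
G(14) = mex{1,1} = 0
G(15) = mex{0,0} = 1
G(16) = mex{1,1} = 0
G(17) = mex{0,0} = 1
G(18) = mex{1,1} = 0
G(19) = mex{0,0} = 1
G(20) = mex{1,1} = 0
G(21) = mex{0,0} = 1
G(22) = mex{1,1} = 0
G(23) = mex{0,0} = 1
G(24) = mex{1,1} = 0
G(25) = mex{0,0} = 1
G(26) = mex{1,1} = 0
G(27) = mex{0,0} = 1

1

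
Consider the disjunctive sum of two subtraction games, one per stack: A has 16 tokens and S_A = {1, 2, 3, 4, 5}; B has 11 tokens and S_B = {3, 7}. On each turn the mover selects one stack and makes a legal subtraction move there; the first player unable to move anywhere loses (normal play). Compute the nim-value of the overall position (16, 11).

Stack A, S = {1, 2, 3, 4, 5}:
n :  0  1  2  3  4  5  6  7  8  9 10 11 12 13 14 15 16
G :  0  1  2  3  4  5  0  1  2  3  4  5  0  1  2  3  4
G_A(16) = 4.
Stack B, S = {3, 7}:
G(0) = 0
G(1) = mex{} = 0
G(2) = mex{} = 0
G(3) = mex{0} = 1
G(4) = mex{0} = 1
G(5) = mex{0} = 1
G(6) = mex{1} = 0
G(7) = mex{1,0} = 2
G(8) = mex{1,0} = 2
G(9) = mex{0,0} = 1
G(10) = mex{2,1} = 0
G(11) = mex{2,1} = 0
G_B(11) = 0.
Combined Grundy value = 4 ⊕ 0 = 4.

4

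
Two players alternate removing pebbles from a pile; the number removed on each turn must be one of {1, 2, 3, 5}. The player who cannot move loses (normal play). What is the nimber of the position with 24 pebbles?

G(0) = 0
G(1) = mex{0} = 1
G(2) = mex{1,0} = 2
G(3) = mex{2,1,0} = 3
G(4) = mex{3,2,1} = 0
G(5) = mex{0,3,2,0} = 1
G(6) = mex{1,0,3,1} = 2
G(7) = mex{2,1,0,2} = 3
G(8) = mex{3,2,1,3} = 0
G(9) = mex{0,3,2,0} = 1
G(10) = mex{1,0,3,1} = 2
G(11) = mex{2,1,0,2} = 3
G(12) = mex{3,2,1,3} = 0
G(13) = mex{0,3,2,0} = 1
G(14) = mex{1,0,3,1} = 2
G(15) = mex{2,1,0,2} = 3
G(16) = mex{3,2,1,3} = 0
G(17) = mex{0,3,2,0} = 1
G(18) = mex{1,0,3,1} = 2
G(19) = mex{2,1,0,2} = 3
G(20) = mex{3,2,1,3} = 0
G(21) = mex{0,3,2,0} = 1
G(22) = mex{1,0,3,1} = 2
G(23) = mex{2,1,0,2} = 3
G(24) = mex{3,2,1,3} = 0

0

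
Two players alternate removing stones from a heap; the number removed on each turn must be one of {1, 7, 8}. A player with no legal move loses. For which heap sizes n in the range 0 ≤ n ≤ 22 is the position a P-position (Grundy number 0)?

G(0) = 0
G(1) = mex{0} = 1
G(2) = mex{1} = 0
G(3) = mex{0} = 1
G(4) = mex{1} = 0
G(5) = mex{0} = 1
G(6) = mex{1} = 0
G(7) = mex{0,0} = 1
G(8) = mex{1,1,0} = 2
G(9) = mex{2,0,1} = 3
G(10) = mex{3,1,0} = 2
G(11) = mex{2,0,1} = 3
G(12) = mex{3,1,0} = 2
G(13) = mex{2,0,1} = 3
G(14) = mex{3,1,0} = 2
G(15) = mex{2,2,1} = 0
G(16) = mex{0,3,2} = 1
G(17) = mex{1,2,3} = 0
G(18) = mex{0,3,2} = 1
G(19) = mex{1,2,3} = 0
G(20) = mex{0,3,2} = 1
G(21) = mex{1,2,3} = 0
G(22) = mex{0,0,2} = 1
P-positions are exactly the n with G(n) = 0.

0, 2, 4, 6, 15, 17, 19, 21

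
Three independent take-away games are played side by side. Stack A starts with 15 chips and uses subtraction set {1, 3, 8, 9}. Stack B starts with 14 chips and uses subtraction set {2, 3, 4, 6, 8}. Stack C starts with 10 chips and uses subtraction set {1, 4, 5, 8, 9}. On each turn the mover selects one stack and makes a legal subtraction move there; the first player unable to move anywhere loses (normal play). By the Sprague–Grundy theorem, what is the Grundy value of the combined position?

Stack A, S = {1, 3, 8, 9}:
G(0) = 0
G(1) = mex{0} = 1
G(2) = mex{1} = 0
G(3) = mex{0,0} = 1
G(4) = mex{1,1} = 0
G(5) = mex{0,0} = 1
G(6) = mex{1,1} = 0
G(7) = mex{0,0} = 1
G(8) = mex{1,1,0} = 2
G(9) = mex{2,0,1,0} = 3
G(10) = mex{3,1,0,1} = 2
G(11) = mex{2,2,1,0} = 3
G(12) = mex{3,3,0,1} = 2
G(13) = mex{2,2,1,0} = 3
G(14) = mex{3,3,0,1} = 2
G(15) = mex{2,2,1,0} = 3
G_A(15) = 3.
Stack B, S = {2, 3, 4, 6, 8}:
n :  0  1  2  3  4  5  6  7  8  9 10 11 12 13 14
G :  0  0  1  1  2  2  3  3  4  4  0  0  1  1  2
G_B(14) = 2.
Stack C, S = {1, 4, 5, 8, 9}:
G(0) = 0
G(1) = mex{0} = 1
G(2) = mex{1} = 0
G(3) = mex{0} = 1
G(4) = mex{1,0} = 2
G(5) = mex{2,1,0} = 3
G(6) = mex{3,0,1} = 2
G(7) = mex{2,1,0} = 3
G(8) = mex{3,2,1,0} = 4
G(9) = mex{4,3,2,1,0} = 5
G(10) = mex{5,2,3,0,1} = 4
G_C(10) = 4.
Combined Grundy value = 3 ⊕ 2 ⊕ 4 = 5.

5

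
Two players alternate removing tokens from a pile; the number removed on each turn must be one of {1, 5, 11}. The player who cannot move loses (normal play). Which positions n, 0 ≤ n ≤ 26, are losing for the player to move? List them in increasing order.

0, 2, 4, 6, 8, 10, 12, 14, 16, 18, 20, 22, 24, 26

n :  0  1  2  3  4  5  6  7  8  9 10 11 12 13 14 15 16 17 18 19 20 21 22 23 24 25 26
G :  0  1  0  1  0  1  0  1  0  1  0  1  0  1  0  1  0  1  0  1  0  1  0  1  0  1  0
P-positions are exactly the n with G(n) = 0.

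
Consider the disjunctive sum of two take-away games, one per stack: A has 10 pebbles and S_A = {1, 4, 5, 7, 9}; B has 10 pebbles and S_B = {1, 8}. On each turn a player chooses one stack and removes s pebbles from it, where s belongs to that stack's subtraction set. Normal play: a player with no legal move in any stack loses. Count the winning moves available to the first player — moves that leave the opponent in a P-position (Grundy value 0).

5

Stack A, S = {1, 4, 5, 7, 9}:
n :  0  1  2  3  4  5  6  7  8  9 10
G :  0  1  0  1  2  3  2  3  0  1  0
G_A(10) = 0.
Stack B, S = {1, 8}:
n :  0  1  2  3  4  5  6  7  8  9 10
G :  0  1  0  1  0  1  0  1  2  0  1
G_B(10) = 1.
Combined Grundy value = 0 ⊕ 1 = 1.
A winning move leaves total XOR = 0, i.e. changes one component's Grundy value g to g ⊕ X where X is the current total.
Stack A: need g' = 0⊕1 = 1. Options: 10−1→G=1, 10−4→G=2, 10−5→G=3, 10−7→G=1, 10−9→G=1. Hits: 3.
Stack B: need g' = 1⊕1 = 0. Options: 10−1→G=0, 10−8→G=0. Hits: 2.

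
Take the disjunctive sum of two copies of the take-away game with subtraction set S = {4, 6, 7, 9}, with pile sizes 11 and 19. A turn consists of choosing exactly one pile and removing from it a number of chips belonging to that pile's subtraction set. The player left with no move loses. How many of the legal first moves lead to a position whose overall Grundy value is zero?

4

All piles use S = {4, 6, 7, 9}:
n :  0  1  2  3  4  5  6  7  8  9 10 11 12 13 14 15 16 17 18 19
G :  0  0  0  0  1  1  1  1  2  2  2  2  3  0  0  0  0  1  1  1
Pile A: G(11) = 2.
Pile B: G(19) = 1.
Combined Grundy value = 2 ⊕ 1 = 3.
A winning move leaves total XOR = 0, i.e. changes one component's Grundy value g to g ⊕ X where X is the current total.
Pile A: need g' = 2⊕3 = 1. Options: 11−4→G=1, 11−6→G=1, 11−7→G=1, 11−9→G=0. Hits: 3.
Pile B: need g' = 1⊕3 = 2. Options: 19−4→G=0, 19−6→G=0, 19−7→G=3, 19−9→G=2. Hits: 1.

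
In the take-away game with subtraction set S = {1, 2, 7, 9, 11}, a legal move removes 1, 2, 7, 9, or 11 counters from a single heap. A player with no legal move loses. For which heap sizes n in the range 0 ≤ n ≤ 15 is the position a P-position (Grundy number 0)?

0, 3, 6

n :  0  1  2  3  4  5  6  7  8  9 10 11 12 13 14 15
G :  0  1  2  0  1  2  0  1  2  3  4  5  3  4  5  3
P-positions are exactly the n with G(n) = 0.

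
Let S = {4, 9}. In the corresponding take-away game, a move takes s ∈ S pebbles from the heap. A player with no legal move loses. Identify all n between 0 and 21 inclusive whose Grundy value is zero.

0, 1, 2, 3, 8, 13, 14, 15, 16, 21

G(0) = 0
G(1) = mex{} = 0
G(2) = mex{} = 0
G(3) = mex{} = 0
G(4) = mex{0} = 1
G(5) = mex{0} = 1
G(6) = mex{0} = 1
G(7) = mex{0} = 1
G(8) = mex{1} = 0
G(9) = mex{1,0} = 2
G(10) = mex{1,0} = 2
G(11) = mex{1,0} = 2
G(12) = mex{0,0} = 1
G(13) = mex{2,1} = 0
G(14) = mex{2,1} = 0
G(15) = mex{2,1} = 0
G(16) = mex{1,1} = 0
G(17) = mex{0,0} = 1
G(18) = mex{0,2} = 1
G(19) = mex{0,2} = 1
G(20) = mex{0,2} = 1
G(21) = mex{1,1} = 0
P-positions are exactly the n with G(n) = 0.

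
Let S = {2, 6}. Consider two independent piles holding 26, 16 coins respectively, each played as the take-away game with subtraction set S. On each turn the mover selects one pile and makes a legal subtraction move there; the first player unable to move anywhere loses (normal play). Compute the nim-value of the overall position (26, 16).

All piles use S = {2, 6}:
n :  0  1  2  3  4  5  6  7  8  9 10 11 12 13 14 15 16 17 18 19 20 21 22 23 24 25 26
G :  0  0  1  1  0  0  1  1  0  0  1  1  0  0  1  1  0  0  1  1  0  0  1  1  0  0  1
Pile A: G(26) = 1.
Pile B: G(16) = 0.
Combined Grundy value = 1 ⊕ 0 = 1.

1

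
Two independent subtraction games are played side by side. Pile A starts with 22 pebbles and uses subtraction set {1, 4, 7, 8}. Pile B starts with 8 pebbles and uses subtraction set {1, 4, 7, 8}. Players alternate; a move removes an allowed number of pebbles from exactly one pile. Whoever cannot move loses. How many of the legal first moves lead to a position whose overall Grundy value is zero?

Pile A, S = {1, 4, 7, 8}:
n :  0  1  2  3  4  5  6  7  8  9 10 11 12 13 14 15 16 17 18 19 20 21 22
G :  0  1  0  1  2  0  1  2  3  2  3  0  1  3  0  1  0  1  2  3  2  4  3
G_A(22) = 3.
Pile B, S = {1, 4, 7, 8}:
G(0) = 0
G(1) = mex{0} = 1
G(2) = mex{1} = 0
G(3) = mex{0} = 1
G(4) = mex{1,0} = 2
G(5) = mex{2,1} = 0
G(6) = mex{0,0} = 1
G(7) = mex{1,1,0} = 2
G(8) = mex{2,2,1,0} = 3
G_B(8) = 3.
Combined Grundy value = 3 ⊕ 3 = 0.
A winning move leaves total XOR = 0, i.e. changes one component's Grundy value g to g ⊕ X where X is the current total.
Pile A: target g' = 3⊕0 = 3, but every legal move changes the Grundy value (mex property), so 0 moves.
Pile B: target g' = 3⊕0 = 3, but every legal move changes the Grundy value (mex property), so 0 moves.

0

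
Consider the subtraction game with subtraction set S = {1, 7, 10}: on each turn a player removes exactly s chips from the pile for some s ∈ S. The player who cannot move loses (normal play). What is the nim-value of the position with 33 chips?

G(0) = 0
G(1) = mex{0} = 1
G(2) = mex{1} = 0
G(3) = mex{0} = 1
G(4) = mex{1} = 0
G(5) = mex{0} = 1
G(6) = mex{1} = 0
G(7) = mex{0,0} = 1
G(8) = mex{1,1} = 0
G(9) = mex{0,0} = 1
G(10) = mex{1,1,0} = 2
G(11) = mex{2,0,1} = 3
G(12) = mex{3,1,0} = 2
G(13) = mex{2,0,1} = 3
G(14) = mex{3,1,0} = 2
G(15) = mex{2,0,1} = 3
G(16) = mex{3,1,0} = 2
G(17) = mex{2,2,1} = 0
G(18) = mex{0,3,0} = 1
G(19) = mex{1,2,1} = 0
G(20) = mex{0,3,2} = 1
G(21) = mex{1,2,3} = 0
G(22) = mex{0,3,2} = 1
G(23) = mex{1,2,3} = 0
G(24) = mex{0,0,2} = 1
G(25) = mex{1,1,3} = 0
G(26) = mex{0,0,2} = 1
G(27) = mex{1,1,0} = 2
G(28) = mex{2,0,1} = 3
G(29) = mex{3,1,0} = 2
G(30) = mex{2,0,1} = 3
G(31) = mex{3,1,0} = 2
G(32) = mex{2,0,1} = 3
G(33) = mex{3,1,0} = 2

2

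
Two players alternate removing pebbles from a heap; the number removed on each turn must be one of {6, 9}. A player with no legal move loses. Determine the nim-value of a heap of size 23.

1

G(0) = 0
G(1) = mex{} = 0
G(2) = mex{} = 0
G(3) = mex{} = 0
G(4) = mex{} = 0
G(5) = mex{} = 0
G(6) = mex{0} = 1
G(7) = mex{0} = 1
G(8) = mex{0} = 1
G(9) = mex{0,0} = 1
G(10) = mex{0,0} = 1
G(11) = mex{0,0} = 1
G(12) = mex{1,0} = 2
G(13) = mex{1,0} = 2
G(14) = mex{1,0} = 2
G(15) = mex{1,1} = 0
G(16) = mex{1,1} = 0
G(17) = mex{1,1} = 0
G(18) = mex{2,1} = 0
G(19) = mex{2,1} = 0
G(20) = mex{2,1} = 0
G(21) = mex{0,2} = 1
G(22) = mex{0,2} = 1
G(23) = mex{0,2} = 1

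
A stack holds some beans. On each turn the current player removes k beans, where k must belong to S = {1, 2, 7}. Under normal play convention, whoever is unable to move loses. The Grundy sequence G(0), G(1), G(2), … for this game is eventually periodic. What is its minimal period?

G(0) = 0
G(1) = mex{0} = 1
G(2) = mex{1,0} = 2
G(3) = mex{2,1} = 0
G(4) = mex{0,2} = 1
G(5) = mex{1,0} = 2
G(6) = mex{2,1} = 0
G(7) = mex{0,2,0} = 1
G(8) = mex{1,0,1} = 2
G(9) = mex{2,1,2} = 0
G(10) = mex{0,2,0} = 1
G(11) = mex{1,0,1} = 2
G(12) = mex{2,1,2} = 0
G(13) = mex{0,2,0} = 1
G(14) = mex{1,0,1} = 2
G(n+3) = G(n) holds for n = 0,…,6 (a full window of length max(S) = 7), so the sequence is purely periodic with period 3.

3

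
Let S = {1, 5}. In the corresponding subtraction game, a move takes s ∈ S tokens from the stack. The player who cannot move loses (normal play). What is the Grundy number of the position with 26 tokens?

n :  0  1  2  3  4  5  6  7  8  9 10 11 12 13 14 15 16 17 18 19 20 21 22 23 24 25 26
G :  0  1  0  1  0  1  0  1  0  1  0  1  0  1  0  1  0  1  0  1  0  1  0  1  0  1  0

0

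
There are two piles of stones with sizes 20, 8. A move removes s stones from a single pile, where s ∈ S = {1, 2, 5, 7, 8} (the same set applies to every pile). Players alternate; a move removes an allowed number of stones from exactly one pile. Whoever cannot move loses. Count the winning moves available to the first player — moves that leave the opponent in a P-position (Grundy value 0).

0

All piles use S = {1, 2, 5, 7, 8}:
G(0) = 0
G(1) = mex{0} = 1
G(2) = mex{1,0} = 2
G(3) = mex{2,1} = 0
G(4) = mex{0,2} = 1
G(5) = mex{1,0,0} = 2
G(6) = mex{2,1,1} = 0
G(7) = mex{0,2,2,0} = 1
G(8) = mex{1,0,0,1,0} = 2
G(9) = mex{2,1,1,2,1} = 0
G(10) = mex{0,2,2,0,2} = 1
G(11) = mex{1,0,0,1,0} = 2
G(12) = mex{2,1,1,2,1} = 0
G(13) = mex{0,2,2,0,2} = 1
G(14) = mex{1,0,0,1,0} = 2
G(15) = mex{2,1,1,2,1} = 0
G(16) = mex{0,2,2,0,2} = 1
G(17) = mex{1,0,0,1,0} = 2
G(18) = mex{2,1,1,2,1} = 0
G(19) = mex{0,2,2,0,2} = 1
G(20) = mex{1,0,0,1,0} = 2
Pile A: G(20) = 2.
Pile B: G(8) = 2.
Combined Grundy value = 2 ⊕ 2 = 0.
A winning move leaves total XOR = 0, i.e. changes one component's Grundy value g to g ⊕ X where X is the current total.
Pile A: target g' = 2⊕0 = 2, but every legal move changes the Grundy value (mex property), so 0 moves.
Pile B: target g' = 2⊕0 = 2, but every legal move changes the Grundy value (mex property), so 0 moves.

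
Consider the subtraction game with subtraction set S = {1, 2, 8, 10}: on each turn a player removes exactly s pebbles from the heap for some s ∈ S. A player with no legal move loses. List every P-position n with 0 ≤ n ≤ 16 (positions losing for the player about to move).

n :  0  1  2  3  4  5  6  7  8  9 10 11 12 13 14 15 16
G :  0  1  2  0  1  2  0  1  2  0  1  2  0  1  2  0  1
P-positions are exactly the n with G(n) = 0.

0, 3, 6, 9, 12, 15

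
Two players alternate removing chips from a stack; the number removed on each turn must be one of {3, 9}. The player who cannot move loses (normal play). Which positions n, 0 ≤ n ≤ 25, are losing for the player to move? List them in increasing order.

0, 1, 2, 6, 7, 8, 12, 13, 14, 18, 19, 20, 24, 25

n :  0  1  2  3  4  5  6  7  8  9 10 11 12 13 14 15 16 17 18 19 20 21 22 23 24 25
G :  0  0  0  1  1  1  0  0  0  1  1  1  0  0  0  1  1  1  0  0  0  1  1  1  0  0
P-positions are exactly the n with G(n) = 0.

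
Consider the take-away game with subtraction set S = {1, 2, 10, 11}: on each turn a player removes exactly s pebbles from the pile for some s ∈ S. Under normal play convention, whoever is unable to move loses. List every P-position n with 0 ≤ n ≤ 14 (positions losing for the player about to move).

0, 3, 6, 9, 12

n :  0  1  2  3  4  5  6  7  8  9 10 11 12 13 14
G :  0  1  2  0  1  2  0  1  2  0  1  2  0  1  2
P-positions are exactly the n with G(n) = 0.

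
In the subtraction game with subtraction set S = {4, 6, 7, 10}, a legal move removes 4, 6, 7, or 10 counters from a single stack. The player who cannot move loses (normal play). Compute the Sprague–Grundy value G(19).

1

G(0) = 0
G(1) = mex{} = 0
G(2) = mex{} = 0
G(3) = mex{} = 0
G(4) = mex{0} = 1
G(5) = mex{0} = 1
G(6) = mex{0,0} = 1
G(7) = mex{0,0,0} = 1
G(8) = mex{1,0,0} = 2
G(9) = mex{1,0,0} = 2
G(10) = mex{1,1,0,0} = 2
G(11) = mex{1,1,1,0} = 2
G(12) = mex{2,1,1,0} = 3
G(13) = mex{2,1,1,0} = 3
G(14) = mex{2,2,1,1} = 0
G(15) = mex{2,2,2,1} = 0
G(16) = mex{3,2,2,1} = 0
G(17) = mex{3,2,2,1} = 0
G(18) = mex{0,3,2,2} = 1
G(19) = mex{0,3,3,2} = 1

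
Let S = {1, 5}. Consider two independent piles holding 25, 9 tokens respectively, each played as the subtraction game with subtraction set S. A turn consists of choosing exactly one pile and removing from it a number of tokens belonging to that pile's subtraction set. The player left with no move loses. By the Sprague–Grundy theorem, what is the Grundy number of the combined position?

All piles use S = {1, 5}:
G(0) = 0
G(1) = mex{0} = 1
G(2) = mex{1} = 0
G(3) = mex{0} = 1
G(4) = mex{1} = 0
G(5) = mex{0,0} = 1
G(6) = mex{1,1} = 0
G(7) = mex{0,0} = 1
G(8) = mex{1,1} = 0
G(9) = mex{0,0} = 1
G(10) = mex{1,1} = 0
G(11) = mex{0,0} = 1
G(12) = mex{1,1} = 0
G(13) = mex{0,0} = 1
G(14) = mex{1,1} = 0
G(15) = mex{0,0} = 1
G(16) = mex{1,1} = 0
G(17) = mex{0,0} = 1
G(18) = mex{1,1} = 0
G(19) = mex{0,0} = 1
G(20) = mex{1,1} = 0
G(21) = mex{0,0} = 1
G(22) = mex{1,1} = 0
G(23) = mex{0,0} = 1
G(24) = mex{1,1} = 0
G(25) = mex{0,0} = 1
Pile A: G(25) = 1.
Pile B: G(9) = 1.
Combined Grundy value = 1 ⊕ 1 = 0.

0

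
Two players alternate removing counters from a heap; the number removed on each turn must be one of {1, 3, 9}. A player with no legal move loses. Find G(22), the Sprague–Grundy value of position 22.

0

G(0) = 0
G(1) = mex{0} = 1
G(2) = mex{1} = 0
G(3) = mex{0,0} = 1
G(4) = mex{1,1} = 0
G(5) = mex{0,0} = 1
G(6) = mex{1,1} = 0
G(7) = mex{0,0} = 1
G(8) = mex{1,1} = 0
G(9) = mex{0,0,0} = 1
G(10) = mex{1,1,1} = 0
G(11) = mex{0,0,0} = 1
G(12) = mex{1,1,1} = 0
G(13) = mex{0,0,0} = 1
G(14) = mex{1,1,1} = 0
G(15) = mex{0,0,0} = 1
G(16) = mex{1,1,1} = 0
G(17) = mex{0,0,0} = 1
G(18) = mex{1,1,1} = 0
G(19) = mex{0,0,0} = 1
G(20) = mex{1,1,1} = 0
G(21) = mex{0,0,0} = 1
G(22) = mex{1,1,1} = 0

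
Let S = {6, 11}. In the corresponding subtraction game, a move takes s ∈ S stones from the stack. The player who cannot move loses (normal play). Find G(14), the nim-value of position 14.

n :  0  1  2  3  4  5  6  7  8  9 10 11 12 13 14
G :  0  0  0  0  0  0  1  1  1  1  1  1  2  2  2

2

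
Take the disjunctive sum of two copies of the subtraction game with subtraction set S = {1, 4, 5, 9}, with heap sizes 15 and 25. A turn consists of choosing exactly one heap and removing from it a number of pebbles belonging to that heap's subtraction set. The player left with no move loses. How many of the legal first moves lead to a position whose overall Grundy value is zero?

2

All heaps use S = {1, 4, 5, 9}:
G(0) = 0
G(1) = mex{0} = 1
G(2) = mex{1} = 0
G(3) = mex{0} = 1
G(4) = mex{1,0} = 2
G(5) = mex{2,1,0} = 3
G(6) = mex{3,0,1} = 2
G(7) = mex{2,1,0} = 3
G(8) = mex{3,2,1} = 0
G(9) = mex{0,3,2,0} = 1
G(10) = mex{1,2,3,1} = 0
G(11) = mex{0,3,2,0} = 1
G(12) = mex{1,0,3,1} = 2
G(13) = mex{2,1,0,2} = 3
G(14) = mex{3,0,1,3} = 2
G(15) = mex{2,1,0,2} = 3
G(16) = mex{3,2,1,3} = 0
G(17) = mex{0,3,2,0} = 1
G(18) = mex{1,2,3,1} = 0
G(19) = mex{0,3,2,0} = 1
G(20) = mex{1,0,3,1} = 2
G(21) = mex{2,1,0,2} = 3
G(22) = mex{3,0,1,3} = 2
G(23) = mex{2,1,0,2} = 3
G(24) = mex{3,2,1,3} = 0
G(25) = mex{0,3,2,0} = 1
Heap A: G(15) = 3.
Heap B: G(25) = 1.
Combined Grundy value = 3 ⊕ 1 = 2.
A winning move leaves total XOR = 0, i.e. changes one component's Grundy value g to g ⊕ X where X is the current total.
Heap A: need g' = 3⊕2 = 1. Options: 15−1→G=2, 15−4→G=1, 15−5→G=0, 15−9→G=2. Hits: 1.
Heap B: need g' = 1⊕2 = 3. Options: 25−1→G=0, 25−4→G=3, 25−5→G=2, 25−9→G=0. Hits: 1.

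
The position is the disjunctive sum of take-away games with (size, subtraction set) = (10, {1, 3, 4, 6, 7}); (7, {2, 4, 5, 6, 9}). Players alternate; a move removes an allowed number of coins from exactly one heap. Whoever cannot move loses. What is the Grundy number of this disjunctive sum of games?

3

Heap A, S = {1, 3, 4, 6, 7}:
n :  0  1  2  3  4  5  6  7  8  9 10
G :  0  1  0  1  2  3  2  3  4  5  0
G_A(10) = 0.
Heap B, S = {2, 4, 5, 6, 9}:
G(0) = 0
G(1) = mex{} = 0
G(2) = mex{0} = 1
G(3) = mex{0} = 1
G(4) = mex{1,0} = 2
G(5) = mex{1,0,0} = 2
G(6) = mex{2,1,0,0} = 3
G(7) = mex{2,1,1,0} = 3
G_B(7) = 3.
Combined Grundy value = 0 ⊕ 3 = 3.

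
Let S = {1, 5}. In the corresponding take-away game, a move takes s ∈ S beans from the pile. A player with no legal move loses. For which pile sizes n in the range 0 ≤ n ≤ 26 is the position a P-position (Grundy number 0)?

0, 2, 4, 6, 8, 10, 12, 14, 16, 18, 20, 22, 24, 26

n :  0  1  2  3  4  5  6  7  8  9 10 11 12 13 14 15 16 17 18 19 20 21 22 23 24 25 26
G :  0  1  0  1  0  1  0  1  0  1  0  1  0  1  0  1  0  1  0  1  0  1  0  1  0  1  0
P-positions are exactly the n with G(n) = 0.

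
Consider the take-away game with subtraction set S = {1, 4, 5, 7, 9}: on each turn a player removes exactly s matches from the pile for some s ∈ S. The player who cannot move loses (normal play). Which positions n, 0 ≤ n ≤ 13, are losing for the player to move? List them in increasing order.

n :  0  1  2  3  4  5  6  7  8  9 10 11 12 13
G :  0  1  0  1  2  3  2  3  0  1  0  1  2  3
P-positions are exactly the n with G(n) = 0.

0, 2, 8, 10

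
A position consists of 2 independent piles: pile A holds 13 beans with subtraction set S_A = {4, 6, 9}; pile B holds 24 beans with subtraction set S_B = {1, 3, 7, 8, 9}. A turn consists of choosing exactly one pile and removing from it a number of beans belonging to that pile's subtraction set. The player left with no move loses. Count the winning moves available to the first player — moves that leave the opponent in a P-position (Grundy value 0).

2

Pile A, S = {4, 6, 9}:
G(0) = 0
G(1) = mex{} = 0
G(2) = mex{} = 0
G(3) = mex{} = 0
G(4) = mex{0} = 1
G(5) = mex{0} = 1
G(6) = mex{0,0} = 1
G(7) = mex{0,0} = 1
G(8) = mex{1,0} = 2
G(9) = mex{1,0,0} = 2
G(10) = mex{1,1,0} = 2
G(11) = mex{1,1,0} = 2
G(12) = mex{2,1,0} = 3
G(13) = mex{2,1,1} = 0
G_A(13) = 0.
Pile B, S = {1, 3, 7, 8, 9}:
n :  0  1  2  3  4  5  6  7  8  9 10 11 12 13 14 15 16 17 18 19 20 21 22 23 24
G :  0  1  0  1  0  1  0  1  2  3  2  3  2  3  2  3  0  1  0  1  0  1  0  1  2
G_B(24) = 2.
Combined Grundy value = 0 ⊕ 2 = 2.
A winning move leaves total XOR = 0, i.e. changes one component's Grundy value g to g ⊕ X where X is the current total.
Pile A: need g' = 0⊕2 = 2. Options: 13−4→G=2, 13−6→G=1, 13−9→G=1. Hits: 1.
Pile B: need g' = 2⊕2 = 0. Options: 24−1→G=1, 24−3→G=1, 24−7→G=1, 24−8→G=0, 24−9→G=3. Hits: 1.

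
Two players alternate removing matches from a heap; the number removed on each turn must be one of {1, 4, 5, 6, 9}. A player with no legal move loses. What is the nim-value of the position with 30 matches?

0

G(0) = 0
G(1) = mex{0} = 1
G(2) = mex{1} = 0
G(3) = mex{0} = 1
G(4) = mex{1,0} = 2
G(5) = mex{2,1,0} = 3
G(6) = mex{3,0,1,0} = 2
G(7) = mex{2,1,0,1} = 3
G(8) = mex{3,2,1,0} = 4
G(9) = mex{4,3,2,1,0} = 5
G(10) = mex{5,2,3,2,1} = 0
G(11) = mex{0,3,2,3,0} = 1
G(12) = mex{1,4,3,2,1} = 0
G(13) = mex{0,5,4,3,2} = 1
G(14) = mex{1,0,5,4,3} = 2
G(15) = mex{2,1,0,5,2} = 3
G(16) = mex{3,0,1,0,3} = 2
G(17) = mex{2,1,0,1,4} = 3
G(18) = mex{3,2,1,0,5} = 4
G(19) = mex{4,3,2,1,0} = 5
G(20) = mex{5,2,3,2,1} = 0
G(21) = mex{0,3,2,3,0} = 1
G(22) = mex{1,4,3,2,1} = 0
G(23) = mex{0,5,4,3,2} = 1
G(24) = mex{1,0,5,4,3} = 2
G(25) = mex{2,1,0,5,2} = 3
G(26) = mex{3,0,1,0,3} = 2
G(27) = mex{2,1,0,1,4} = 3
G(28) = mex{3,2,1,0,5} = 4
G(29) = mex{4,3,2,1,0} = 5
G(30) = mex{5,2,3,2,1} = 0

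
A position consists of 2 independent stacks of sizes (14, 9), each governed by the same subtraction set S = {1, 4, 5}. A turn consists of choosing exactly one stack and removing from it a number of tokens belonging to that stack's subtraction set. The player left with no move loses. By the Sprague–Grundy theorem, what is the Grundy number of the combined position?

All stacks use S = {1, 4, 5}:
n :  0  1  2  3  4  5  6  7  8  9 10 11 12 13 14
G :  0  1  0  1  2  3  2  3  0  1  0  1  2  3  2
Stack A: G(14) = 2.
Stack B: G(9) = 1.
Combined Grundy value = 2 ⊕ 1 = 3.

3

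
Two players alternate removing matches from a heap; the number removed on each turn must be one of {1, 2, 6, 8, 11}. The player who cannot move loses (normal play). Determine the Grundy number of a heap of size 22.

n :  0  1  2  3  4  5  6  7  8  9 10 11 12 13 14 15 16 17 18 19 20 21 22
G :  0  1  2  0  1  2  3  0  1  2  0  1  2  3  4  5  3  0  1  2  0  1  2

2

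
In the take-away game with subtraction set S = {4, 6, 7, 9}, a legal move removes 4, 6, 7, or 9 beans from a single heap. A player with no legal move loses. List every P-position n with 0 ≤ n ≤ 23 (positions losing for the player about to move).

0, 1, 2, 3, 13, 14, 15, 16

G(0) = 0
G(1) = mex{} = 0
G(2) = mex{} = 0
G(3) = mex{} = 0
G(4) = mex{0} = 1
G(5) = mex{0} = 1
G(6) = mex{0,0} = 1
G(7) = mex{0,0,0} = 1
G(8) = mex{1,0,0} = 2
G(9) = mex{1,0,0,0} = 2
G(10) = mex{1,1,0,0} = 2
G(11) = mex{1,1,1,0} = 2
G(12) = mex{2,1,1,0} = 3
G(13) = mex{2,1,1,1} = 0
G(14) = mex{2,2,1,1} = 0
G(15) = mex{2,2,2,1} = 0
G(16) = mex{3,2,2,1} = 0
G(17) = mex{0,2,2,2} = 1
G(18) = mex{0,3,2,2} = 1
G(19) = mex{0,0,3,2} = 1
G(20) = mex{0,0,0,2} = 1
G(21) = mex{1,0,0,3} = 2
G(22) = mex{1,0,0,0} = 2
G(23) = mex{1,1,0,0} = 2
P-positions are exactly the n with G(n) = 0.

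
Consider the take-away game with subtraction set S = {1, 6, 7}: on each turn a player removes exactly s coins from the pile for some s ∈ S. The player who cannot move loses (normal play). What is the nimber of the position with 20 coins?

G(0) = 0
G(1) = mex{0} = 1
G(2) = mex{1} = 0
G(3) = mex{0} = 1
G(4) = mex{1} = 0
G(5) = mex{0} = 1
G(6) = mex{1,0} = 2
G(7) = mex{2,1,0} = 3
G(8) = mex{3,0,1} = 2
G(9) = mex{2,1,0} = 3
G(10) = mex{3,0,1} = 2
G(11) = mex{2,1,0} = 3
G(12) = mex{3,2,1} = 0
G(13) = mex{0,3,2} = 1
G(14) = mex{1,2,3} = 0
G(15) = mex{0,3,2} = 1
G(16) = mex{1,2,3} = 0
G(17) = mex{0,3,2} = 1
G(18) = mex{1,0,3} = 2
G(19) = mex{2,1,0} = 3
G(20) = mex{3,0,1} = 2

2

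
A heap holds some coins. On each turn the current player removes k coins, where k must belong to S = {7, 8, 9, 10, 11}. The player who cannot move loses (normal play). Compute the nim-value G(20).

0

G(0) = 0
G(1) = mex{} = 0
G(2) = mex{} = 0
G(3) = mex{} = 0
G(4) = mex{} = 0
G(5) = mex{} = 0
G(6) = mex{} = 0
G(7) = mex{0} = 1
G(8) = mex{0,0} = 1
G(9) = mex{0,0,0} = 1
G(10) = mex{0,0,0,0} = 1
G(11) = mex{0,0,0,0,0} = 1
G(12) = mex{0,0,0,0,0} = 1
G(13) = mex{0,0,0,0,0} = 1
G(14) = mex{1,0,0,0,0} = 2
G(15) = mex{1,1,0,0,0} = 2
G(16) = mex{1,1,1,0,0} = 2
G(17) = mex{1,1,1,1,0} = 2
G(18) = mex{1,1,1,1,1} = 0
G(19) = mex{1,1,1,1,1} = 0
G(20) = mex{1,1,1,1,1} = 0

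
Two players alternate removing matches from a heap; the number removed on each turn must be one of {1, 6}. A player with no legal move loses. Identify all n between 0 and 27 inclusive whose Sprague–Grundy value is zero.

0, 2, 4, 7, 9, 11, 14, 16, 18, 21, 23, 25

n :  0  1  2  3  4  5  6  7  8  9 10 11 12 13 14 15 16 17 18 19 20 21 22 23 24 25 26 27
G :  0  1  0  1  0  1  2  0  1  0  1  0  1  2  0  1  0  1  0  1  2  0  1  0  1  0  1  2
P-positions are exactly the n with G(n) = 0.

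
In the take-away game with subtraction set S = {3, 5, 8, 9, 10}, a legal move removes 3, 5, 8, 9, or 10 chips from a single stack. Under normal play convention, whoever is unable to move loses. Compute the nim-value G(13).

n :  0  1  2  3  4  5  6  7  8  9 10 11 12 13
G :  0  0  0  1  1  1  2  2  2  3  3  3  4  0

0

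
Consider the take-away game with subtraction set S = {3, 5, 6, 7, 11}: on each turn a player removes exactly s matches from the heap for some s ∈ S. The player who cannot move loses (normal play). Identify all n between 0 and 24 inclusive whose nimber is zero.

n :  0  1  2  3  4  5  6  7  8  9 10 11 12 13 14 15 16 17 18 19 20 21 22 23 24
G :  0  0  0  1  1  1  2  2  2  3  0  3  4  1  0  5  2  1  0  3  2  1  0  3  2
P-positions are exactly the n with G(n) = 0.

0, 1, 2, 10, 14, 18, 22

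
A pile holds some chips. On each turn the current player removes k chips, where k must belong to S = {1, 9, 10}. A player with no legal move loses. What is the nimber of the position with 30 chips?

n :  0  1  2  3  4  5  6  7  8  9 10 11 12 13 14 15 16 17 18 19 20 21 22 23 24 25 26 27 28 29 30
G :  0  1  0  1  0  1  0  1  0  1  2  3  2  3  2  3  2  3  2  0  1  0  1  0  1  0  1  0  1  2  3

3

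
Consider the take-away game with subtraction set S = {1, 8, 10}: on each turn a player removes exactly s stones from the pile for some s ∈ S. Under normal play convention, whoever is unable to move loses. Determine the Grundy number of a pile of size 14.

G(0) = 0
G(1) = mex{0} = 1
G(2) = mex{1} = 0
G(3) = mex{0} = 1
G(4) = mex{1} = 0
G(5) = mex{0} = 1
G(6) = mex{1} = 0
G(7) = mex{0} = 1
G(8) = mex{1,0} = 2
G(9) = mex{2,1} = 0
G(10) = mex{0,0,0} = 1
G(11) = mex{1,1,1} = 0
G(12) = mex{0,0,0} = 1
G(13) = mex{1,1,1} = 0
G(14) = mex{0,0,0} = 1

1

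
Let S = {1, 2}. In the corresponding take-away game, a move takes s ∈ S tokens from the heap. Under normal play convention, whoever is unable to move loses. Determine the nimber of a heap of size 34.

n :  0  1  2  3  4  5  6  7  8  9 10 11 12 13 14 15 16 17 18 19 20 21 22 23 24 25 26 27 28 29 30 31 32 33 34
G :  0  1  2  0  1  2  0  1  2  0  1  2  0  1  2  0  1  2  0  1  2  0  1  2  0  1  2  0  1  2  0  1  2  0  1

1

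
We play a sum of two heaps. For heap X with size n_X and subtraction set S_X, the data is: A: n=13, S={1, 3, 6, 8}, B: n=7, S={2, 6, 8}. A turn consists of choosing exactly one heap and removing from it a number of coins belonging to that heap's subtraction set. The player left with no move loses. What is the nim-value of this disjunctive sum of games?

1

Heap A, S = {1, 3, 6, 8}:
n :  0  1  2  3  4  5  6  7  8  9 10 11 12 13
G :  0  1  0  1  0  1  2  3  2  0  1  0  1  0
G_A(13) = 0.
Heap B, S = {2, 6, 8}:
n : 0 1 2 3 4 5 6 7
G : 0 0 1 1 0 0 1 1
G_B(7) = 1.
Combined Grundy value = 0 ⊕ 1 = 1.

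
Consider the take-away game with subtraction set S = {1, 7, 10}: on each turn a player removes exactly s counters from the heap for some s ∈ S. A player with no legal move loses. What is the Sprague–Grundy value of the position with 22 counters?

n :  0  1  2  3  4  5  6  7  8  9 10 11 12 13 14 15 16 17 18 19 20 21 22
G :  0  1  0  1  0  1  0  1  0  1  2  3  2  3  2  3  2  0  1  0  1  0  1

1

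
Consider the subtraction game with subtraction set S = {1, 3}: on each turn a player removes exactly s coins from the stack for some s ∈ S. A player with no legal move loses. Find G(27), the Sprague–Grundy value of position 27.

1

G(0) = 0
G(1) = mex{0} = 1
G(2) = mex{1} = 0
G(3) = mex{0,0} = 1
G(4) = mex{1,1} = 0
G(5) = mex{0,0} = 1
G(6) = mex{1,1} = 0
G(7) = mex{0,0} = 1
G(8) = mex{1,1} = 0
G(9) = mex{0,0} = 1
G(10) = mex{1,1} = 0
G(11) = mex{0,0} = 1
G(12) = mex{1,1} = 0
G(13) = mex{0,0} = 1
G(14) = mex{1,1} = 0
G(15) = mex{0,0} = 1
G(16) = mex{1,1} = 0
G(17) = mex{0,0} = 1
G(18) = mex{1,1} = 0
G(19) = mex{0,0} = 1
G(20) = mex{1,1} = 0
G(21) = mex{0,0} = 1
G(22) = mex{1,1} = 0
G(23) = mex{0,0} = 1
G(24) = mex{1,1} = 0
G(25) = mex{0,0} = 1
G(26) = mex{1,1} = 0
G(27) = mex{0,0} = 1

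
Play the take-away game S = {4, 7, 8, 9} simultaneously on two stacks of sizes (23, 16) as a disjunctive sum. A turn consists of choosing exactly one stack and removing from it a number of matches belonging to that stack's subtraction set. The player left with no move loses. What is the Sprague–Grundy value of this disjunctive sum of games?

2

All stacks use S = {4, 7, 8, 9}:
n :  0  1  2  3  4  5  6  7  8  9 10 11 12 13 14 15 16 17 18 19 20 21 22 23
G :  0  0  0  0  1  1  1  1  2  2  2  2  3  0  0  0  0  1  1  1  1  2  2  2
Stack A: G(23) = 2.
Stack B: G(16) = 0.
Combined Grundy value = 2 ⊕ 0 = 2.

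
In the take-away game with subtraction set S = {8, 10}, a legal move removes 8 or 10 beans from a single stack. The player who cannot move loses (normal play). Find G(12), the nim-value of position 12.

n :  0  1  2  3  4  5  6  7  8  9 10 11 12
G :  0  0  0  0  0  0  0  0  1  1  1  1  1

1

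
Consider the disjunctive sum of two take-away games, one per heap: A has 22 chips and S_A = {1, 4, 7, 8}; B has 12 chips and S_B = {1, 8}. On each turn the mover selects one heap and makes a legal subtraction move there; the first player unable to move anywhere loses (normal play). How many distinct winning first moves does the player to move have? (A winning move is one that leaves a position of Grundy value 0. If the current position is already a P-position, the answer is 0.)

Heap A, S = {1, 4, 7, 8}:
G(0) = 0
G(1) = mex{0} = 1
G(2) = mex{1} = 0
G(3) = mex{0} = 1
G(4) = mex{1,0} = 2
G(5) = mex{2,1} = 0
G(6) = mex{0,0} = 1
G(7) = mex{1,1,0} = 2
G(8) = mex{2,2,1,0} = 3
G(9) = mex{3,0,0,1} = 2
G(10) = mex{2,1,1,0} = 3
G(11) = mex{3,2,2,1} = 0
G(12) = mex{0,3,0,2} = 1
G(13) = mex{1,2,1,0} = 3
G(14) = mex{3,3,2,1} = 0
G(15) = mex{0,0,3,2} = 1
G(16) = mex{1,1,2,3} = 0
G(17) = mex{0,3,3,2} = 1
G(18) = mex{1,0,0,3} = 2
G(19) = mex{2,1,1,0} = 3
G(20) = mex{3,0,3,1} = 2
G(21) = mex{2,1,0,3} = 4
G(22) = mex{4,2,1,0} = 3
G_A(22) = 3.
Heap B, S = {1, 8}:
n :  0  1  2  3  4  5  6  7  8  9 10 11 12
G :  0  1  0  1  0  1  0  1  2  0  1  0  1
G_B(12) = 1.
Combined Grundy value = 3 ⊕ 1 = 2.
A winning move leaves total XOR = 0, i.e. changes one component's Grundy value g to g ⊕ X where X is the current total.
Heap A: need g' = 3⊕2 = 1. Options: 22−1→G=4, 22−4→G=2, 22−7→G=1, 22−8→G=0. Hits: 1.
Heap B: need g' = 1⊕2 = 3. Options: 12−1→G=0, 12−8→G=0. Hits: 0.

1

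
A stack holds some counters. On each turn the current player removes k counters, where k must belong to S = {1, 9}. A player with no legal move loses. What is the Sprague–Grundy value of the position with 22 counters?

0

G(0) = 0
G(1) = mex{0} = 1
G(2) = mex{1} = 0
G(3) = mex{0} = 1
G(4) = mex{1} = 0
G(5) = mex{0} = 1
G(6) = mex{1} = 0
G(7) = mex{0} = 1
G(8) = mex{1} = 0
G(9) = mex{0,0} = 1
G(10) = mex{1,1} = 0
G(11) = mex{0,0} = 1
G(12) = mex{1,1} = 0
G(13) = mex{0,0} = 1
G(14) = mex{1,1} = 0
G(15) = mex{0,0} = 1
G(16) = mex{1,1} = 0
G(17) = mex{0,0} = 1
G(18) = mex{1,1} = 0
G(19) = mex{0,0} = 1
G(20) = mex{1,1} = 0
G(21) = mex{0,0} = 1
G(22) = mex{1,1} = 0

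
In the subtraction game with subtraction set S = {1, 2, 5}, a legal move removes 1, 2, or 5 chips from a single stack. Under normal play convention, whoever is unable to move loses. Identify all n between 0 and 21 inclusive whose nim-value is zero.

n :  0  1  2  3  4  5  6  7  8  9 10 11 12 13 14 15 16 17 18 19 20 21
G :  0  1  2  0  1  2  0  1  2  0  1  2  0  1  2  0  1  2  0  1  2  0
P-positions are exactly the n with G(n) = 0.

0, 3, 6, 9, 12, 15, 18, 21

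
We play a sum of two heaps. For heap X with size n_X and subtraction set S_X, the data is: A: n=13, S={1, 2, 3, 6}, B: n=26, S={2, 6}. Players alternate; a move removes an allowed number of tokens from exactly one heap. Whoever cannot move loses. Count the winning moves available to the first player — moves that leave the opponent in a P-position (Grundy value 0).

0

Heap A, S = {1, 2, 3, 6}:
G(0) = 0
G(1) = mex{0} = 1
G(2) = mex{1,0} = 2
G(3) = mex{2,1,0} = 3
G(4) = mex{3,2,1} = 0
G(5) = mex{0,3,2} = 1
G(6) = mex{1,0,3,0} = 2
G(7) = mex{2,1,0,1} = 3
G(8) = mex{3,2,1,2} = 0
G(9) = mex{0,3,2,3} = 1
G(10) = mex{1,0,3,0} = 2
G(11) = mex{2,1,0,1} = 3
G(12) = mex{3,2,1,2} = 0
G(13) = mex{0,3,2,3} = 1
G_A(13) = 1.
Heap B, S = {2, 6}:
G(0) = 0
G(1) = mex{} = 0
G(2) = mex{0} = 1
G(3) = mex{0} = 1
G(4) = mex{1} = 0
G(5) = mex{1} = 0
G(6) = mex{0,0} = 1
G(7) = mex{0,0} = 1
G(8) = mex{1,1} = 0
G(9) = mex{1,1} = 0
G(10) = mex{0,0} = 1
G(11) = mex{0,0} = 1
G(12) = mex{1,1} = 0
G(13) = mex{1,1} = 0
G(14) = mex{0,0} = 1
G(15) = mex{0,0} = 1
G(16) = mex{1,1} = 0
G(17) = mex{1,1} = 0
G(18) = mex{0,0} = 1
G(19) = mex{0,0} = 1
G(20) = mex{1,1} = 0
G(21) = mex{1,1} = 0
G(22) = mex{0,0} = 1
G(23) = mex{0,0} = 1
G(24) = mex{1,1} = 0
G(25) = mex{1,1} = 0
G(26) = mex{0,0} = 1
G_B(26) = 1.
Combined Grundy value = 1 ⊕ 1 = 0.
A winning move leaves total XOR = 0, i.e. changes one component's Grundy value g to g ⊕ X where X is the current total.
Heap A: target g' = 1⊕0 = 1, but every legal move changes the Grundy value (mex property), so 0 moves.
Heap B: target g' = 1⊕0 = 1, but every legal move changes the Grundy value (mex property), so 0 moves.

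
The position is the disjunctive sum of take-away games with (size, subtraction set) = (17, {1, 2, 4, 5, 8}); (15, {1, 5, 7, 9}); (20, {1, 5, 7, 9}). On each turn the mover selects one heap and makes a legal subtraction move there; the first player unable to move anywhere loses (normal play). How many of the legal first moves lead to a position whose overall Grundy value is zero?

2

Heap A, S = {1, 2, 4, 5, 8}:
n :  0  1  2  3  4  5  6  7  8  9 10 11 12 13 14 15 16 17
G :  0  1  2  0  1  2  0  1  2  0  1  2  0  1  2  0  1  2
G_A(17) = 2.
Heap B, S = {1, 5, 7, 9}:
n :  0  1  2  3  4  5  6  7  8  9 10 11 12 13 14 15
G :  0  1  0  1  0  1  0  1  0  1  0  1  0  1  0  1
G_B(15) = 1.
Heap C, S = {1, 5, 7, 9}:
G(0) = 0
G(1) = mex{0} = 1
G(2) = mex{1} = 0
G(3) = mex{0} = 1
G(4) = mex{1} = 0
G(5) = mex{0,0} = 1
G(6) = mex{1,1} = 0
G(7) = mex{0,0,0} = 1
G(8) = mex{1,1,1} = 0
G(9) = mex{0,0,0,0} = 1
G(10) = mex{1,1,1,1} = 0
G(11) = mex{0,0,0,0} = 1
G(12) = mex{1,1,1,1} = 0
G(13) = mex{0,0,0,0} = 1
G(14) = mex{1,1,1,1} = 0
G(15) = mex{0,0,0,0} = 1
G(16) = mex{1,1,1,1} = 0
G(17) = mex{0,0,0,0} = 1
G(18) = mex{1,1,1,1} = 0
G(19) = mex{0,0,0,0} = 1
G(20) = mex{1,1,1,1} = 0
G_C(20) = 0.
Combined Grundy value = 2 ⊕ 1 ⊕ 0 = 3.
A winning move leaves total XOR = 0, i.e. changes one component's Grundy value g to g ⊕ X where X is the current total.
Heap A: need g' = 2⊕3 = 1. Options: 17−1→G=1, 17−2→G=0, 17−4→G=1, 17−5→G=0, 17−8→G=0. Hits: 2.
Heap B: need g' = 1⊕3 = 2. Options: 15−1→G=0, 15−5→G=0, 15−7→G=0, 15−9→G=0. Hits: 0.
Heap C: need g' = 0⊕3 = 3. Options: 20−1→G=1, 20−5→G=1, 20−7→G=1, 20−9→G=1. Hits: 0.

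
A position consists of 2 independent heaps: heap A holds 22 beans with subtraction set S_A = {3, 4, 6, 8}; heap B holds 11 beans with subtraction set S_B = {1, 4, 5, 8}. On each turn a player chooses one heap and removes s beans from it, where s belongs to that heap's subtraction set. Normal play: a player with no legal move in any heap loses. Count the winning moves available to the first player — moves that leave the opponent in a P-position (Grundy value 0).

0

Heap A, S = {3, 4, 6, 8}:
n :  0  1  2  3  4  5  6  7  8  9 10 11 12 13 14 15 16 17 18 19 20 21 22
G :  0  0  0  1  1  1  2  2  2  3  3  0  0  0  1  1  1  2  2  2  3  3  0
G_A(22) = 0.
Heap B, S = {1, 4, 5, 8}:
G(0) = 0
G(1) = mex{0} = 1
G(2) = mex{1} = 0
G(3) = mex{0} = 1
G(4) = mex{1,0} = 2
G(5) = mex{2,1,0} = 3
G(6) = mex{3,0,1} = 2
G(7) = mex{2,1,0} = 3
G(8) = mex{3,2,1,0} = 4
G(9) = mex{4,3,2,1} = 0
G(10) = mex{0,2,3,0} = 1
G(11) = mex{1,3,2,1} = 0
G_B(11) = 0.
Combined Grundy value = 0 ⊕ 0 = 0.
A winning move leaves total XOR = 0, i.e. changes one component's Grundy value g to g ⊕ X where X is the current total.
Heap A: target g' = 0⊕0 = 0, but every legal move changes the Grundy value (mex property), so 0 moves.
Heap B: target g' = 0⊕0 = 0, but every legal move changes the Grundy value (mex property), so 0 moves.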